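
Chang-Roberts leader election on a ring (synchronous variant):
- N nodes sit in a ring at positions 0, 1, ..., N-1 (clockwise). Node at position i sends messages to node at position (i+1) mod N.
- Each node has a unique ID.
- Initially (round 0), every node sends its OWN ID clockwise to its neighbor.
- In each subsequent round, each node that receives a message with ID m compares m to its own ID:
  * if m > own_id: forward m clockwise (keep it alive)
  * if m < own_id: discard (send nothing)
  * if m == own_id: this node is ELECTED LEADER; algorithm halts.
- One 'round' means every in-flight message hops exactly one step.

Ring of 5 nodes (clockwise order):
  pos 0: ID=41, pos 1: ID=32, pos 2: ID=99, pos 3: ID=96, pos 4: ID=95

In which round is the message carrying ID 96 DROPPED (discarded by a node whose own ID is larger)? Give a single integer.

Round 1: pos1(id32) recv 41: fwd; pos2(id99) recv 32: drop; pos3(id96) recv 99: fwd; pos4(id95) recv 96: fwd; pos0(id41) recv 95: fwd
Round 2: pos2(id99) recv 41: drop; pos4(id95) recv 99: fwd; pos0(id41) recv 96: fwd; pos1(id32) recv 95: fwd
Round 3: pos0(id41) recv 99: fwd; pos1(id32) recv 96: fwd; pos2(id99) recv 95: drop
Round 4: pos1(id32) recv 99: fwd; pos2(id99) recv 96: drop
Round 5: pos2(id99) recv 99: ELECTED
Message ID 96 originates at pos 3; dropped at pos 2 in round 4

Answer: 4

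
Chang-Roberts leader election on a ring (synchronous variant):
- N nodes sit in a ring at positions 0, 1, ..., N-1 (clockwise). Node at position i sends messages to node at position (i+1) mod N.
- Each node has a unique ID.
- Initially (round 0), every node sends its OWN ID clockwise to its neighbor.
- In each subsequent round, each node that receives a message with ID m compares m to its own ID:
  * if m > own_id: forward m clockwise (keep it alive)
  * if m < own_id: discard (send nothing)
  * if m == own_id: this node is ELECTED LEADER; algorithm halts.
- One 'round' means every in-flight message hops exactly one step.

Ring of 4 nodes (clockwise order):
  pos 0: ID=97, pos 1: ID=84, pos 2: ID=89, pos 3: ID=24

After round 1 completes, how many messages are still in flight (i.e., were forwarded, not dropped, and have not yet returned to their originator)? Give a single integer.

Answer: 2

Derivation:
Round 1: pos1(id84) recv 97: fwd; pos2(id89) recv 84: drop; pos3(id24) recv 89: fwd; pos0(id97) recv 24: drop
After round 1: 2 messages still in flight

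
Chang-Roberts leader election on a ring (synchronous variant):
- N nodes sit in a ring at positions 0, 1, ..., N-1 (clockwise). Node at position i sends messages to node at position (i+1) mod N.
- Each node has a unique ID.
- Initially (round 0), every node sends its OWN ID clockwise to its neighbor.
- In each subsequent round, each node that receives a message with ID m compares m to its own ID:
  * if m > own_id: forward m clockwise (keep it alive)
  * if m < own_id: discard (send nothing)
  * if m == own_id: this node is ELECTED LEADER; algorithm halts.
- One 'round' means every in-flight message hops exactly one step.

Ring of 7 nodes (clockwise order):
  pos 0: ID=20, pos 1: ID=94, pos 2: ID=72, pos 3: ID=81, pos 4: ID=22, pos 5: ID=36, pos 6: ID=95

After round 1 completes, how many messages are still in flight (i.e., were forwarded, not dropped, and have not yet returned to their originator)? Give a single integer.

Answer: 3

Derivation:
Round 1: pos1(id94) recv 20: drop; pos2(id72) recv 94: fwd; pos3(id81) recv 72: drop; pos4(id22) recv 81: fwd; pos5(id36) recv 22: drop; pos6(id95) recv 36: drop; pos0(id20) recv 95: fwd
After round 1: 3 messages still in flight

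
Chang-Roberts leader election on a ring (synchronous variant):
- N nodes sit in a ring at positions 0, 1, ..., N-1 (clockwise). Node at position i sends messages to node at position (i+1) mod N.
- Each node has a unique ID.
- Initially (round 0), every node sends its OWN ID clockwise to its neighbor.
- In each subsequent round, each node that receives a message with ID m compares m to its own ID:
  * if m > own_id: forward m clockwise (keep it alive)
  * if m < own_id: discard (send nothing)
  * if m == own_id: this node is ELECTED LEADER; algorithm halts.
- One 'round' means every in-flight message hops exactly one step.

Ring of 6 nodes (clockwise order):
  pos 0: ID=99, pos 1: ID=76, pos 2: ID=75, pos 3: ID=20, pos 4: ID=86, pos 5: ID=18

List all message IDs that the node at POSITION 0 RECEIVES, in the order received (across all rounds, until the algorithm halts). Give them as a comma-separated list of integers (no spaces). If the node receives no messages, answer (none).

Answer: 18,86,99

Derivation:
Round 1: pos1(id76) recv 99: fwd; pos2(id75) recv 76: fwd; pos3(id20) recv 75: fwd; pos4(id86) recv 20: drop; pos5(id18) recv 86: fwd; pos0(id99) recv 18: drop
Round 2: pos2(id75) recv 99: fwd; pos3(id20) recv 76: fwd; pos4(id86) recv 75: drop; pos0(id99) recv 86: drop
Round 3: pos3(id20) recv 99: fwd; pos4(id86) recv 76: drop
Round 4: pos4(id86) recv 99: fwd
Round 5: pos5(id18) recv 99: fwd
Round 6: pos0(id99) recv 99: ELECTED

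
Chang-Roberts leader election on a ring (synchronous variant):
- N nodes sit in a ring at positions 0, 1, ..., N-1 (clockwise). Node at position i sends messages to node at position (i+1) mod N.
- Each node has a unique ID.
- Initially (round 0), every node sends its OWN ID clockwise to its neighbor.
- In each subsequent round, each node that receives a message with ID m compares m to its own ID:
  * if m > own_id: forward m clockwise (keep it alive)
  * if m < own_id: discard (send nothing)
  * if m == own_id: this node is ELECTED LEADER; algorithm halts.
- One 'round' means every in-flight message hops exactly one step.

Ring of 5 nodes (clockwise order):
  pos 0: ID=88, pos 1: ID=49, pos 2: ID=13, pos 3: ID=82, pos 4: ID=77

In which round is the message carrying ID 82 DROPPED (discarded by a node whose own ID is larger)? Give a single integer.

Round 1: pos1(id49) recv 88: fwd; pos2(id13) recv 49: fwd; pos3(id82) recv 13: drop; pos4(id77) recv 82: fwd; pos0(id88) recv 77: drop
Round 2: pos2(id13) recv 88: fwd; pos3(id82) recv 49: drop; pos0(id88) recv 82: drop
Round 3: pos3(id82) recv 88: fwd
Round 4: pos4(id77) recv 88: fwd
Round 5: pos0(id88) recv 88: ELECTED
Message ID 82 originates at pos 3; dropped at pos 0 in round 2

Answer: 2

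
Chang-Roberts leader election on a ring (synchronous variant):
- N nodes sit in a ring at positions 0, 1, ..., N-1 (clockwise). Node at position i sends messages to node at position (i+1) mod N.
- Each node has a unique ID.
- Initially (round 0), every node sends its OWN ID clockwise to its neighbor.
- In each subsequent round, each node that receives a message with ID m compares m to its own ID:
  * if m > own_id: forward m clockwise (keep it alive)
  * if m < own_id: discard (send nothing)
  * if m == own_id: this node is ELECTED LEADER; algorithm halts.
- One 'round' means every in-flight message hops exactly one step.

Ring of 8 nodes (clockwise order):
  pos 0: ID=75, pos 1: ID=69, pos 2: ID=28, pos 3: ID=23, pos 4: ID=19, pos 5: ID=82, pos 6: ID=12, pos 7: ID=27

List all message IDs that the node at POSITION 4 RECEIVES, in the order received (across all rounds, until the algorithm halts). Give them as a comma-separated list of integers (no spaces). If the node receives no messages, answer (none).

Answer: 23,28,69,75,82

Derivation:
Round 1: pos1(id69) recv 75: fwd; pos2(id28) recv 69: fwd; pos3(id23) recv 28: fwd; pos4(id19) recv 23: fwd; pos5(id82) recv 19: drop; pos6(id12) recv 82: fwd; pos7(id27) recv 12: drop; pos0(id75) recv 27: drop
Round 2: pos2(id28) recv 75: fwd; pos3(id23) recv 69: fwd; pos4(id19) recv 28: fwd; pos5(id82) recv 23: drop; pos7(id27) recv 82: fwd
Round 3: pos3(id23) recv 75: fwd; pos4(id19) recv 69: fwd; pos5(id82) recv 28: drop; pos0(id75) recv 82: fwd
Round 4: pos4(id19) recv 75: fwd; pos5(id82) recv 69: drop; pos1(id69) recv 82: fwd
Round 5: pos5(id82) recv 75: drop; pos2(id28) recv 82: fwd
Round 6: pos3(id23) recv 82: fwd
Round 7: pos4(id19) recv 82: fwd
Round 8: pos5(id82) recv 82: ELECTED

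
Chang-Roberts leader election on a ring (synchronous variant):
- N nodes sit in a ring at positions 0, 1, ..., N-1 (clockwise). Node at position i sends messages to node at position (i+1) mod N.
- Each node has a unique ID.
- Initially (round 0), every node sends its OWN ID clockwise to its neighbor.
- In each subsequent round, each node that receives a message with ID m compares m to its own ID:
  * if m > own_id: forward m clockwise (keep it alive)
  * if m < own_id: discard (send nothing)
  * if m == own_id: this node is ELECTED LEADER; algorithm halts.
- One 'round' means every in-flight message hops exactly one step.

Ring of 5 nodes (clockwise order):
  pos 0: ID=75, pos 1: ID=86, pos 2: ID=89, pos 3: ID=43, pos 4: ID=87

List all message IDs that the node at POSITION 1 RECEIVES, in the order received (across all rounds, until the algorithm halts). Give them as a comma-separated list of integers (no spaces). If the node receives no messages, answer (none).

Round 1: pos1(id86) recv 75: drop; pos2(id89) recv 86: drop; pos3(id43) recv 89: fwd; pos4(id87) recv 43: drop; pos0(id75) recv 87: fwd
Round 2: pos4(id87) recv 89: fwd; pos1(id86) recv 87: fwd
Round 3: pos0(id75) recv 89: fwd; pos2(id89) recv 87: drop
Round 4: pos1(id86) recv 89: fwd
Round 5: pos2(id89) recv 89: ELECTED

Answer: 75,87,89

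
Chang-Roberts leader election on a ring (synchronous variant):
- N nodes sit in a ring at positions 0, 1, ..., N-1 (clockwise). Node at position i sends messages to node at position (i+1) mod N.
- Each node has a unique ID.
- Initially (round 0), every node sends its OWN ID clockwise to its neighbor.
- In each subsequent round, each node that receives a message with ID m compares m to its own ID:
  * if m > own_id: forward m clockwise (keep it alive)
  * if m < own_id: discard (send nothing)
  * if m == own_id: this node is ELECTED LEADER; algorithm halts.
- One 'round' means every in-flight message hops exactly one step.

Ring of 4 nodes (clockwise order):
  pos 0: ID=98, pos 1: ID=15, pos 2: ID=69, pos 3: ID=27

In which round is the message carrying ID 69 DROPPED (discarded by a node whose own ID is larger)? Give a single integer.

Round 1: pos1(id15) recv 98: fwd; pos2(id69) recv 15: drop; pos3(id27) recv 69: fwd; pos0(id98) recv 27: drop
Round 2: pos2(id69) recv 98: fwd; pos0(id98) recv 69: drop
Round 3: pos3(id27) recv 98: fwd
Round 4: pos0(id98) recv 98: ELECTED
Message ID 69 originates at pos 2; dropped at pos 0 in round 2

Answer: 2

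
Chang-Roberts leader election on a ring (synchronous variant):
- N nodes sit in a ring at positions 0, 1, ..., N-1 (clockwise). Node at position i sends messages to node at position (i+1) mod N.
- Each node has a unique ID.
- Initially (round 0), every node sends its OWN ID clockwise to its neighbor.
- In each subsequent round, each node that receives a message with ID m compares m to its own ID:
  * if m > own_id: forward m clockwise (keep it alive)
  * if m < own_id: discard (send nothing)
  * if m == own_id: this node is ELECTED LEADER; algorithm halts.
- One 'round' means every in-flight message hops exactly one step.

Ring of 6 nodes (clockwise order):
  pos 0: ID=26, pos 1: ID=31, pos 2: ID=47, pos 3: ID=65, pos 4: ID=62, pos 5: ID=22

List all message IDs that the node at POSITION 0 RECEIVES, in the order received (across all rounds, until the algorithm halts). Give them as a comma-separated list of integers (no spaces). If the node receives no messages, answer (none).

Round 1: pos1(id31) recv 26: drop; pos2(id47) recv 31: drop; pos3(id65) recv 47: drop; pos4(id62) recv 65: fwd; pos5(id22) recv 62: fwd; pos0(id26) recv 22: drop
Round 2: pos5(id22) recv 65: fwd; pos0(id26) recv 62: fwd
Round 3: pos0(id26) recv 65: fwd; pos1(id31) recv 62: fwd
Round 4: pos1(id31) recv 65: fwd; pos2(id47) recv 62: fwd
Round 5: pos2(id47) recv 65: fwd; pos3(id65) recv 62: drop
Round 6: pos3(id65) recv 65: ELECTED

Answer: 22,62,65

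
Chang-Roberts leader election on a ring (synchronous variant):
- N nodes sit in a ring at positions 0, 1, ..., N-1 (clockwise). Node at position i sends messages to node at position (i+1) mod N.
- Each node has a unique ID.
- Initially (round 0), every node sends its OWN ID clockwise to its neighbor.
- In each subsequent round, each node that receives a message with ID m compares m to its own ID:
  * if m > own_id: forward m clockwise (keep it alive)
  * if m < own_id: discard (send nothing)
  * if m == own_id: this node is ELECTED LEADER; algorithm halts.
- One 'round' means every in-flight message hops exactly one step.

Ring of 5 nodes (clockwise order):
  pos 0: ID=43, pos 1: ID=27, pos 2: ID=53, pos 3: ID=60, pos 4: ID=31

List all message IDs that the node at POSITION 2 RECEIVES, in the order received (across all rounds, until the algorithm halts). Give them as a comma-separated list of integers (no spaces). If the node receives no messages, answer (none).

Round 1: pos1(id27) recv 43: fwd; pos2(id53) recv 27: drop; pos3(id60) recv 53: drop; pos4(id31) recv 60: fwd; pos0(id43) recv 31: drop
Round 2: pos2(id53) recv 43: drop; pos0(id43) recv 60: fwd
Round 3: pos1(id27) recv 60: fwd
Round 4: pos2(id53) recv 60: fwd
Round 5: pos3(id60) recv 60: ELECTED

Answer: 27,43,60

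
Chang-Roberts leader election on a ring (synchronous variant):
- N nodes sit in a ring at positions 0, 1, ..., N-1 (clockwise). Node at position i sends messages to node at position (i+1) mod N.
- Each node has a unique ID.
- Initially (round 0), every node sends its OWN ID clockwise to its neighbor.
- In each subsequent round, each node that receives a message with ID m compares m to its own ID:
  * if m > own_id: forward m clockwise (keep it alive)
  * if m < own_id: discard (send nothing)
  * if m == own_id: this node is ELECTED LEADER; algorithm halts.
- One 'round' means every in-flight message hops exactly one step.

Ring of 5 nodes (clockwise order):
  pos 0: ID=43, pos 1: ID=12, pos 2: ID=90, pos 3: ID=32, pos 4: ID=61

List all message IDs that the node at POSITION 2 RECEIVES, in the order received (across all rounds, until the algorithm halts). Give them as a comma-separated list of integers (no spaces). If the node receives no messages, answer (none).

Answer: 12,43,61,90

Derivation:
Round 1: pos1(id12) recv 43: fwd; pos2(id90) recv 12: drop; pos3(id32) recv 90: fwd; pos4(id61) recv 32: drop; pos0(id43) recv 61: fwd
Round 2: pos2(id90) recv 43: drop; pos4(id61) recv 90: fwd; pos1(id12) recv 61: fwd
Round 3: pos0(id43) recv 90: fwd; pos2(id90) recv 61: drop
Round 4: pos1(id12) recv 90: fwd
Round 5: pos2(id90) recv 90: ELECTED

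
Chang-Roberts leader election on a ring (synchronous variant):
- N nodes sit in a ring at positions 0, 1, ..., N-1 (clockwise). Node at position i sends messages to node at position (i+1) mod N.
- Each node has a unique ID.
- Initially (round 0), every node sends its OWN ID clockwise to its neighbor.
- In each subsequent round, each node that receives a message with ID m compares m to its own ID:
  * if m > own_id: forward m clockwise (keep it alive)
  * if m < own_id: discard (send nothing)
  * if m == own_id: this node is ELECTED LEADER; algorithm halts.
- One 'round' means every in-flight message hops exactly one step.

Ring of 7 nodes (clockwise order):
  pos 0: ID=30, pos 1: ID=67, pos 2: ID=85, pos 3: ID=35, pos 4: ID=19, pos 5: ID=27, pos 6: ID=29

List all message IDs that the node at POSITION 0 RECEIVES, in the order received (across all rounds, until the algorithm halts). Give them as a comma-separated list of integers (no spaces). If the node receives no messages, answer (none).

Round 1: pos1(id67) recv 30: drop; pos2(id85) recv 67: drop; pos3(id35) recv 85: fwd; pos4(id19) recv 35: fwd; pos5(id27) recv 19: drop; pos6(id29) recv 27: drop; pos0(id30) recv 29: drop
Round 2: pos4(id19) recv 85: fwd; pos5(id27) recv 35: fwd
Round 3: pos5(id27) recv 85: fwd; pos6(id29) recv 35: fwd
Round 4: pos6(id29) recv 85: fwd; pos0(id30) recv 35: fwd
Round 5: pos0(id30) recv 85: fwd; pos1(id67) recv 35: drop
Round 6: pos1(id67) recv 85: fwd
Round 7: pos2(id85) recv 85: ELECTED

Answer: 29,35,85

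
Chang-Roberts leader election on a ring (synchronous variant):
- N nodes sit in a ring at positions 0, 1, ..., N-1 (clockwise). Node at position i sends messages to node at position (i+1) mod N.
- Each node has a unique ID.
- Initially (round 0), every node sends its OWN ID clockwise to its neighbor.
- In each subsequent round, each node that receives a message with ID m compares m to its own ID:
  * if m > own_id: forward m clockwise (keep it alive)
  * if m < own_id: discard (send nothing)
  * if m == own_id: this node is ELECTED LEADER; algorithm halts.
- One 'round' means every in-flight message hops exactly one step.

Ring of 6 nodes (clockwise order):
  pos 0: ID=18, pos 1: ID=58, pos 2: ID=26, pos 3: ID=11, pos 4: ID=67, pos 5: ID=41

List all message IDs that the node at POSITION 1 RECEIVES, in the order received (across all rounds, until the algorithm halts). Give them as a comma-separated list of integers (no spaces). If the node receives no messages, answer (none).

Round 1: pos1(id58) recv 18: drop; pos2(id26) recv 58: fwd; pos3(id11) recv 26: fwd; pos4(id67) recv 11: drop; pos5(id41) recv 67: fwd; pos0(id18) recv 41: fwd
Round 2: pos3(id11) recv 58: fwd; pos4(id67) recv 26: drop; pos0(id18) recv 67: fwd; pos1(id58) recv 41: drop
Round 3: pos4(id67) recv 58: drop; pos1(id58) recv 67: fwd
Round 4: pos2(id26) recv 67: fwd
Round 5: pos3(id11) recv 67: fwd
Round 6: pos4(id67) recv 67: ELECTED

Answer: 18,41,67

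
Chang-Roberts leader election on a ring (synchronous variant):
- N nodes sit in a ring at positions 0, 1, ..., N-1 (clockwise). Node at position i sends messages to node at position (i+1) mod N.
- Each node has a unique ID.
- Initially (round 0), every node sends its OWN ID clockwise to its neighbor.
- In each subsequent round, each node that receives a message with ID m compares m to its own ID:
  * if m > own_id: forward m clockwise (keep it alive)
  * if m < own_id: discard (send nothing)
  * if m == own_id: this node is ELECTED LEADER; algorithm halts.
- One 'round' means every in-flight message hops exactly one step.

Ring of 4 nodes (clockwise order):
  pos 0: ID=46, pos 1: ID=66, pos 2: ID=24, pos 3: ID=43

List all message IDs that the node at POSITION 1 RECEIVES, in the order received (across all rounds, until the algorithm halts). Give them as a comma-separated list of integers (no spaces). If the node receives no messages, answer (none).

Answer: 46,66

Derivation:
Round 1: pos1(id66) recv 46: drop; pos2(id24) recv 66: fwd; pos3(id43) recv 24: drop; pos0(id46) recv 43: drop
Round 2: pos3(id43) recv 66: fwd
Round 3: pos0(id46) recv 66: fwd
Round 4: pos1(id66) recv 66: ELECTED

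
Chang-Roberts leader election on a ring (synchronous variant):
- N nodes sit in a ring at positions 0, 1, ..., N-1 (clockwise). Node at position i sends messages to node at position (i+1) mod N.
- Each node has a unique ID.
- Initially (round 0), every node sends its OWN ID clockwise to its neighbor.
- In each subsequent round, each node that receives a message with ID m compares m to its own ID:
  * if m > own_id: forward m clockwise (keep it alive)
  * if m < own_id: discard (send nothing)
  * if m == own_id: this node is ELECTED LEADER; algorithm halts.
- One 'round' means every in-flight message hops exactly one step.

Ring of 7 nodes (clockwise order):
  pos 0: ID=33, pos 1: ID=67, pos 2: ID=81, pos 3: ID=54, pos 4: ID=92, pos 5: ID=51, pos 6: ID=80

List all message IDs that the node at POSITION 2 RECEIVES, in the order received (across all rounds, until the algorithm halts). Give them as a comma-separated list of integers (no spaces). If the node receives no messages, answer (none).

Answer: 67,80,92

Derivation:
Round 1: pos1(id67) recv 33: drop; pos2(id81) recv 67: drop; pos3(id54) recv 81: fwd; pos4(id92) recv 54: drop; pos5(id51) recv 92: fwd; pos6(id80) recv 51: drop; pos0(id33) recv 80: fwd
Round 2: pos4(id92) recv 81: drop; pos6(id80) recv 92: fwd; pos1(id67) recv 80: fwd
Round 3: pos0(id33) recv 92: fwd; pos2(id81) recv 80: drop
Round 4: pos1(id67) recv 92: fwd
Round 5: pos2(id81) recv 92: fwd
Round 6: pos3(id54) recv 92: fwd
Round 7: pos4(id92) recv 92: ELECTED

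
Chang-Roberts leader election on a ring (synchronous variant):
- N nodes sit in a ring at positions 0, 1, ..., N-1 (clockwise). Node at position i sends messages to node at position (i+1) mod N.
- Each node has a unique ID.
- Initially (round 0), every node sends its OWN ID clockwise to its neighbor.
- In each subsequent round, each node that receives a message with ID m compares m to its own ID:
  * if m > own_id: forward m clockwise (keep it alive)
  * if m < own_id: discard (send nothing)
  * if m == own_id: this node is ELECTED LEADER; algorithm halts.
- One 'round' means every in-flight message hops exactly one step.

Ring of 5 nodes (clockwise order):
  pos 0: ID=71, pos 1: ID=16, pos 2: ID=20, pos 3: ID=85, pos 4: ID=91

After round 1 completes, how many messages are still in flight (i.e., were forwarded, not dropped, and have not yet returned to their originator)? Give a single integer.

Answer: 2

Derivation:
Round 1: pos1(id16) recv 71: fwd; pos2(id20) recv 16: drop; pos3(id85) recv 20: drop; pos4(id91) recv 85: drop; pos0(id71) recv 91: fwd
After round 1: 2 messages still in flight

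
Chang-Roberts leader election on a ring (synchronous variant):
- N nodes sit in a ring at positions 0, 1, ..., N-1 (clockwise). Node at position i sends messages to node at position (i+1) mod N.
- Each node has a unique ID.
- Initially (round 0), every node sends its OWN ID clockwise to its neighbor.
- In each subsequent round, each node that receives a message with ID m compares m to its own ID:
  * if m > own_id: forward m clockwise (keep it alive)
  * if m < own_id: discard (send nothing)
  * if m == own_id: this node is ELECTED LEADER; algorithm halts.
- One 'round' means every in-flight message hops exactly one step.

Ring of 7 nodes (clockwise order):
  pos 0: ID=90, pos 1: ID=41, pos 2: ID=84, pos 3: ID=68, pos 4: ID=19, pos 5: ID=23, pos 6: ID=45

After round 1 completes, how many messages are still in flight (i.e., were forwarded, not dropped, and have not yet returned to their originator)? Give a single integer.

Round 1: pos1(id41) recv 90: fwd; pos2(id84) recv 41: drop; pos3(id68) recv 84: fwd; pos4(id19) recv 68: fwd; pos5(id23) recv 19: drop; pos6(id45) recv 23: drop; pos0(id90) recv 45: drop
After round 1: 3 messages still in flight

Answer: 3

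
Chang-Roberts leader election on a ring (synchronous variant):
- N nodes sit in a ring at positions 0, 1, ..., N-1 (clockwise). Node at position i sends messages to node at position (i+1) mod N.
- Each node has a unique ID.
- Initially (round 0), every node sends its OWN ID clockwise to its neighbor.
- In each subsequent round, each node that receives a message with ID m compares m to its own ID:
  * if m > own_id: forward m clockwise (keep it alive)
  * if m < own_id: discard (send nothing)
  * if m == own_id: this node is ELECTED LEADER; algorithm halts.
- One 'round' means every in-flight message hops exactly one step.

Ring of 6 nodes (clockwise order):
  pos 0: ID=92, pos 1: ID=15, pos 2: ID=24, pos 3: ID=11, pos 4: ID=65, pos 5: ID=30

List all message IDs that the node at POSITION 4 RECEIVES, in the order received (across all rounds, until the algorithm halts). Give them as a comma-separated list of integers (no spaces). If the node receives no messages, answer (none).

Round 1: pos1(id15) recv 92: fwd; pos2(id24) recv 15: drop; pos3(id11) recv 24: fwd; pos4(id65) recv 11: drop; pos5(id30) recv 65: fwd; pos0(id92) recv 30: drop
Round 2: pos2(id24) recv 92: fwd; pos4(id65) recv 24: drop; pos0(id92) recv 65: drop
Round 3: pos3(id11) recv 92: fwd
Round 4: pos4(id65) recv 92: fwd
Round 5: pos5(id30) recv 92: fwd
Round 6: pos0(id92) recv 92: ELECTED

Answer: 11,24,92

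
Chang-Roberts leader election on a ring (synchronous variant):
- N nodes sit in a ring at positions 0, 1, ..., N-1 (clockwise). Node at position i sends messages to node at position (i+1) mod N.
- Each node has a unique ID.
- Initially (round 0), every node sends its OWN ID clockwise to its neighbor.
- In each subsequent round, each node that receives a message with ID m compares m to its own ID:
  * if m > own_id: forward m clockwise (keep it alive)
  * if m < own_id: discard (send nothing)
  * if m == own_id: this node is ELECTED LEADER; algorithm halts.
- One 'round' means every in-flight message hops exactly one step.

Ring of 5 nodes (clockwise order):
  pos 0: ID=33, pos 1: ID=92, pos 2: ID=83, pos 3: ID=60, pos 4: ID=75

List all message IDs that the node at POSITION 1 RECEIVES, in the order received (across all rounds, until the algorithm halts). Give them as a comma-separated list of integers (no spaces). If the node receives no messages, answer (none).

Answer: 33,75,83,92

Derivation:
Round 1: pos1(id92) recv 33: drop; pos2(id83) recv 92: fwd; pos3(id60) recv 83: fwd; pos4(id75) recv 60: drop; pos0(id33) recv 75: fwd
Round 2: pos3(id60) recv 92: fwd; pos4(id75) recv 83: fwd; pos1(id92) recv 75: drop
Round 3: pos4(id75) recv 92: fwd; pos0(id33) recv 83: fwd
Round 4: pos0(id33) recv 92: fwd; pos1(id92) recv 83: drop
Round 5: pos1(id92) recv 92: ELECTED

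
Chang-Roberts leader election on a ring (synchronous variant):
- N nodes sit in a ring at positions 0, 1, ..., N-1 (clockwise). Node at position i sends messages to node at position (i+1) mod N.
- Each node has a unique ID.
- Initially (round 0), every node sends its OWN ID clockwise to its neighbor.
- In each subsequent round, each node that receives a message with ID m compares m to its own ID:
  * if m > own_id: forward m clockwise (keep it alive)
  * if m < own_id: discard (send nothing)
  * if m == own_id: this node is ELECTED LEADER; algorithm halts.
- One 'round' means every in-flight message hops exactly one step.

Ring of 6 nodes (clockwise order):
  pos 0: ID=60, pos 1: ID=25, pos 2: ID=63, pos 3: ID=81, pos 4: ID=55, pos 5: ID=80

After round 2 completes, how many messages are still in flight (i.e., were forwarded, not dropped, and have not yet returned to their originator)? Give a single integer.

Answer: 2

Derivation:
Round 1: pos1(id25) recv 60: fwd; pos2(id63) recv 25: drop; pos3(id81) recv 63: drop; pos4(id55) recv 81: fwd; pos5(id80) recv 55: drop; pos0(id60) recv 80: fwd
Round 2: pos2(id63) recv 60: drop; pos5(id80) recv 81: fwd; pos1(id25) recv 80: fwd
After round 2: 2 messages still in flight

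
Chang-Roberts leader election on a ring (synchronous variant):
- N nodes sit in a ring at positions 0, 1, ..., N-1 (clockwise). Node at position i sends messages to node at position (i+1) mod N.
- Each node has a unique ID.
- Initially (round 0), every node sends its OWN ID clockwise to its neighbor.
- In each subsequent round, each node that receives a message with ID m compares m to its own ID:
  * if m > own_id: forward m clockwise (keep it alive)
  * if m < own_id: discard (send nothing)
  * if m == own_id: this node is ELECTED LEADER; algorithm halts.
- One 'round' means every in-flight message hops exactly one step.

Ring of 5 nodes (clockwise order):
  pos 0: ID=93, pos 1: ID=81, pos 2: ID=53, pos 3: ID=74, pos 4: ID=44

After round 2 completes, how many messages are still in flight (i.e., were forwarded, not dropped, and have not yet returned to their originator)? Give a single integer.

Round 1: pos1(id81) recv 93: fwd; pos2(id53) recv 81: fwd; pos3(id74) recv 53: drop; pos4(id44) recv 74: fwd; pos0(id93) recv 44: drop
Round 2: pos2(id53) recv 93: fwd; pos3(id74) recv 81: fwd; pos0(id93) recv 74: drop
After round 2: 2 messages still in flight

Answer: 2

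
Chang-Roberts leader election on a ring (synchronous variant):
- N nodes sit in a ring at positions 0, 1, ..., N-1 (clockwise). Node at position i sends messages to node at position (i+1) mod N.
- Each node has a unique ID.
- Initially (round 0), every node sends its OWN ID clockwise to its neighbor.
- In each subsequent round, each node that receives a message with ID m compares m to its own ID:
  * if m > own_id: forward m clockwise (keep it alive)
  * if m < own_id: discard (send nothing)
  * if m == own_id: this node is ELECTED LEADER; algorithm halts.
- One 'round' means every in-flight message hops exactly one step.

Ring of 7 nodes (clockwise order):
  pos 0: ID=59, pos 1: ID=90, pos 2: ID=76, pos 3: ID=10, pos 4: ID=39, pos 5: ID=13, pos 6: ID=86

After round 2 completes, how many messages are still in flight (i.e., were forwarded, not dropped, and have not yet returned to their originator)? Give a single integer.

Answer: 2

Derivation:
Round 1: pos1(id90) recv 59: drop; pos2(id76) recv 90: fwd; pos3(id10) recv 76: fwd; pos4(id39) recv 10: drop; pos5(id13) recv 39: fwd; pos6(id86) recv 13: drop; pos0(id59) recv 86: fwd
Round 2: pos3(id10) recv 90: fwd; pos4(id39) recv 76: fwd; pos6(id86) recv 39: drop; pos1(id90) recv 86: drop
After round 2: 2 messages still in flight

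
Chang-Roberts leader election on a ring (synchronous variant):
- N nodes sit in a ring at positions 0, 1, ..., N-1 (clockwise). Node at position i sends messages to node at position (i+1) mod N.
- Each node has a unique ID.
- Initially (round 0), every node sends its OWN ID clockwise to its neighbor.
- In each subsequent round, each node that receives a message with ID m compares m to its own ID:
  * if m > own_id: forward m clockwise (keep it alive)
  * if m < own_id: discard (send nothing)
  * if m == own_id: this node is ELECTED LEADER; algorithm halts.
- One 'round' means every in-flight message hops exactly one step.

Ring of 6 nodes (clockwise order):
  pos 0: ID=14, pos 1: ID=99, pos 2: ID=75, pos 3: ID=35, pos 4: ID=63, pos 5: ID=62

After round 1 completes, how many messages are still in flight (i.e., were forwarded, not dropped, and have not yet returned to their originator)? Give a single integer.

Answer: 4

Derivation:
Round 1: pos1(id99) recv 14: drop; pos2(id75) recv 99: fwd; pos3(id35) recv 75: fwd; pos4(id63) recv 35: drop; pos5(id62) recv 63: fwd; pos0(id14) recv 62: fwd
After round 1: 4 messages still in flight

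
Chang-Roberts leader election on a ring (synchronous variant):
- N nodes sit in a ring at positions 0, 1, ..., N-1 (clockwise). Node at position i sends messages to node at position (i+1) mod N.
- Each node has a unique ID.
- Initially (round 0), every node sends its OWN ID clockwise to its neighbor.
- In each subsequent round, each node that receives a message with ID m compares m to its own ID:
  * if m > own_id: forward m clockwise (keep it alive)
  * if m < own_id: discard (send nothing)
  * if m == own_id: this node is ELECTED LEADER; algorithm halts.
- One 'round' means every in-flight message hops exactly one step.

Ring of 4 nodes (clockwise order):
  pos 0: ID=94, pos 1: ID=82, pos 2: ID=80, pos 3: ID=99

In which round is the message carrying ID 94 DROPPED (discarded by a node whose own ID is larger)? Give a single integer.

Answer: 3

Derivation:
Round 1: pos1(id82) recv 94: fwd; pos2(id80) recv 82: fwd; pos3(id99) recv 80: drop; pos0(id94) recv 99: fwd
Round 2: pos2(id80) recv 94: fwd; pos3(id99) recv 82: drop; pos1(id82) recv 99: fwd
Round 3: pos3(id99) recv 94: drop; pos2(id80) recv 99: fwd
Round 4: pos3(id99) recv 99: ELECTED
Message ID 94 originates at pos 0; dropped at pos 3 in round 3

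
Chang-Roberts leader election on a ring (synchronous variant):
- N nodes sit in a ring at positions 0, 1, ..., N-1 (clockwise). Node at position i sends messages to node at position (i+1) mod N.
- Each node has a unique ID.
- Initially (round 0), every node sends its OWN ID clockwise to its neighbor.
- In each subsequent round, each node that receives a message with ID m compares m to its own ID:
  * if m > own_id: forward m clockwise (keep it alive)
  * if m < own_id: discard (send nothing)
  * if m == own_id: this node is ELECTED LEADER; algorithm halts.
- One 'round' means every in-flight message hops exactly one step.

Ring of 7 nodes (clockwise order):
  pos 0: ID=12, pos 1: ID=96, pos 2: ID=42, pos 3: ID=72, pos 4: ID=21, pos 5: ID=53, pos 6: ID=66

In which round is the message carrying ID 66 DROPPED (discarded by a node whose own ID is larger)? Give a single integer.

Round 1: pos1(id96) recv 12: drop; pos2(id42) recv 96: fwd; pos3(id72) recv 42: drop; pos4(id21) recv 72: fwd; pos5(id53) recv 21: drop; pos6(id66) recv 53: drop; pos0(id12) recv 66: fwd
Round 2: pos3(id72) recv 96: fwd; pos5(id53) recv 72: fwd; pos1(id96) recv 66: drop
Round 3: pos4(id21) recv 96: fwd; pos6(id66) recv 72: fwd
Round 4: pos5(id53) recv 96: fwd; pos0(id12) recv 72: fwd
Round 5: pos6(id66) recv 96: fwd; pos1(id96) recv 72: drop
Round 6: pos0(id12) recv 96: fwd
Round 7: pos1(id96) recv 96: ELECTED
Message ID 66 originates at pos 6; dropped at pos 1 in round 2

Answer: 2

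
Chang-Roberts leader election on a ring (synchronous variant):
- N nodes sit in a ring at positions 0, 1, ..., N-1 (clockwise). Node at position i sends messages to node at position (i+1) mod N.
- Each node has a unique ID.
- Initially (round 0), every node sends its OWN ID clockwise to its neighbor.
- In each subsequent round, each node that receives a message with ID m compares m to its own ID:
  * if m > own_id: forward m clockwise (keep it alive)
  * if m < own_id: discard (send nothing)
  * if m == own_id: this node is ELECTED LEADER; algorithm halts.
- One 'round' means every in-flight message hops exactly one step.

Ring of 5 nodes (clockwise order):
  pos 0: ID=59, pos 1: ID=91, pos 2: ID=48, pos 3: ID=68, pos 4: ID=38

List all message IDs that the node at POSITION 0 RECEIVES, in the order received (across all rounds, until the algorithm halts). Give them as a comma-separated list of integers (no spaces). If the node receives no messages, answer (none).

Round 1: pos1(id91) recv 59: drop; pos2(id48) recv 91: fwd; pos3(id68) recv 48: drop; pos4(id38) recv 68: fwd; pos0(id59) recv 38: drop
Round 2: pos3(id68) recv 91: fwd; pos0(id59) recv 68: fwd
Round 3: pos4(id38) recv 91: fwd; pos1(id91) recv 68: drop
Round 4: pos0(id59) recv 91: fwd
Round 5: pos1(id91) recv 91: ELECTED

Answer: 38,68,91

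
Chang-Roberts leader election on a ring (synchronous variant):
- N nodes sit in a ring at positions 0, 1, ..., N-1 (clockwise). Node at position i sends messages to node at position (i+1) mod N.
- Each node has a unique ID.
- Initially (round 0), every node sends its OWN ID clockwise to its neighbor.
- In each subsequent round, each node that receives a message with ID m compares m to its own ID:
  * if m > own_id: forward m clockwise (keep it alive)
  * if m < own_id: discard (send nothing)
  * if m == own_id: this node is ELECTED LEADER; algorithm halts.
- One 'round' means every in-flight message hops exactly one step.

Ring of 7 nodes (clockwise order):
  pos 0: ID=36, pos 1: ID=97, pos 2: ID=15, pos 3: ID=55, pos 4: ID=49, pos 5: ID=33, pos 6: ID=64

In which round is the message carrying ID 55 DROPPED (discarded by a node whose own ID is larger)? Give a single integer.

Answer: 3

Derivation:
Round 1: pos1(id97) recv 36: drop; pos2(id15) recv 97: fwd; pos3(id55) recv 15: drop; pos4(id49) recv 55: fwd; pos5(id33) recv 49: fwd; pos6(id64) recv 33: drop; pos0(id36) recv 64: fwd
Round 2: pos3(id55) recv 97: fwd; pos5(id33) recv 55: fwd; pos6(id64) recv 49: drop; pos1(id97) recv 64: drop
Round 3: pos4(id49) recv 97: fwd; pos6(id64) recv 55: drop
Round 4: pos5(id33) recv 97: fwd
Round 5: pos6(id64) recv 97: fwd
Round 6: pos0(id36) recv 97: fwd
Round 7: pos1(id97) recv 97: ELECTED
Message ID 55 originates at pos 3; dropped at pos 6 in round 3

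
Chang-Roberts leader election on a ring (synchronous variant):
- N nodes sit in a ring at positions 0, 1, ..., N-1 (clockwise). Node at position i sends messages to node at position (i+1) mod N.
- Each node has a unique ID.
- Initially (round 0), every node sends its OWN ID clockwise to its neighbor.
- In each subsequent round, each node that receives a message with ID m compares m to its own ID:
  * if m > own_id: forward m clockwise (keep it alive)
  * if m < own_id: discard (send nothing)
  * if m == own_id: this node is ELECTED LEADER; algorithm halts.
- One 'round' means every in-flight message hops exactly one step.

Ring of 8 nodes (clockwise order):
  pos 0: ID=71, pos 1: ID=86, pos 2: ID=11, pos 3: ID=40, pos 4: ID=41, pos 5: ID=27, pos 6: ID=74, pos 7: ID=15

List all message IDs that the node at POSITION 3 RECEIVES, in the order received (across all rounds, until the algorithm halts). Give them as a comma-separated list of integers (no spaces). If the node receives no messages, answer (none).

Round 1: pos1(id86) recv 71: drop; pos2(id11) recv 86: fwd; pos3(id40) recv 11: drop; pos4(id41) recv 40: drop; pos5(id27) recv 41: fwd; pos6(id74) recv 27: drop; pos7(id15) recv 74: fwd; pos0(id71) recv 15: drop
Round 2: pos3(id40) recv 86: fwd; pos6(id74) recv 41: drop; pos0(id71) recv 74: fwd
Round 3: pos4(id41) recv 86: fwd; pos1(id86) recv 74: drop
Round 4: pos5(id27) recv 86: fwd
Round 5: pos6(id74) recv 86: fwd
Round 6: pos7(id15) recv 86: fwd
Round 7: pos0(id71) recv 86: fwd
Round 8: pos1(id86) recv 86: ELECTED

Answer: 11,86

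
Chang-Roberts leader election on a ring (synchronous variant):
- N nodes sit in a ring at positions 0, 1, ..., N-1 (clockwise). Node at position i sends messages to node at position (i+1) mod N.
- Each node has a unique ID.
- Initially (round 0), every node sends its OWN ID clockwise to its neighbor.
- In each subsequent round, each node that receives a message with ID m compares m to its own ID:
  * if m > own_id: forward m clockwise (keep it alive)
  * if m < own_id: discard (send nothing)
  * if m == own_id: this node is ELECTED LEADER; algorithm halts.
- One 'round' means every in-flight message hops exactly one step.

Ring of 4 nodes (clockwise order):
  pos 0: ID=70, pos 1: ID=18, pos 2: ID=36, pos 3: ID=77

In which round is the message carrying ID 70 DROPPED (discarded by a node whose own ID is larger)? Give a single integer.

Round 1: pos1(id18) recv 70: fwd; pos2(id36) recv 18: drop; pos3(id77) recv 36: drop; pos0(id70) recv 77: fwd
Round 2: pos2(id36) recv 70: fwd; pos1(id18) recv 77: fwd
Round 3: pos3(id77) recv 70: drop; pos2(id36) recv 77: fwd
Round 4: pos3(id77) recv 77: ELECTED
Message ID 70 originates at pos 0; dropped at pos 3 in round 3

Answer: 3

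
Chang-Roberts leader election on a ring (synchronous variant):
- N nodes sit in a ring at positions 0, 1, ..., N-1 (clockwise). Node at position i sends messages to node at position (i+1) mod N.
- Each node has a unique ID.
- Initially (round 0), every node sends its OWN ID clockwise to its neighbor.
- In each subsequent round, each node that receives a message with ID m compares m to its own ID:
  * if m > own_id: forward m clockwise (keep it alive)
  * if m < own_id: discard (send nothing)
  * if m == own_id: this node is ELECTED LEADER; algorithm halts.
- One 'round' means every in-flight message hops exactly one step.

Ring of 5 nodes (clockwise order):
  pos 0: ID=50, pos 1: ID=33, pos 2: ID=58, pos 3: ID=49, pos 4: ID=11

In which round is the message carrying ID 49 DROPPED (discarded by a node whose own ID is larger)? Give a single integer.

Round 1: pos1(id33) recv 50: fwd; pos2(id58) recv 33: drop; pos3(id49) recv 58: fwd; pos4(id11) recv 49: fwd; pos0(id50) recv 11: drop
Round 2: pos2(id58) recv 50: drop; pos4(id11) recv 58: fwd; pos0(id50) recv 49: drop
Round 3: pos0(id50) recv 58: fwd
Round 4: pos1(id33) recv 58: fwd
Round 5: pos2(id58) recv 58: ELECTED
Message ID 49 originates at pos 3; dropped at pos 0 in round 2

Answer: 2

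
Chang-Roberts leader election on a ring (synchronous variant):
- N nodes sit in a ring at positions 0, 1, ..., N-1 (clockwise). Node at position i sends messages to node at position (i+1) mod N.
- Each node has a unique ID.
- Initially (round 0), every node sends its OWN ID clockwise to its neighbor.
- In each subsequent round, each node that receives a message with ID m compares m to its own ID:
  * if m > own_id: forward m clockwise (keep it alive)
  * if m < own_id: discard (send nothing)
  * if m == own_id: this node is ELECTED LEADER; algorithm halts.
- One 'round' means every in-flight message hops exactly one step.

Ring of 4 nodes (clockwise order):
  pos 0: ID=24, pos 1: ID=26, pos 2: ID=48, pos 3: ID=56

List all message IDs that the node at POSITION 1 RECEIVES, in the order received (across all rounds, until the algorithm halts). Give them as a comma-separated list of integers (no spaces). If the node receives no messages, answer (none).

Round 1: pos1(id26) recv 24: drop; pos2(id48) recv 26: drop; pos3(id56) recv 48: drop; pos0(id24) recv 56: fwd
Round 2: pos1(id26) recv 56: fwd
Round 3: pos2(id48) recv 56: fwd
Round 4: pos3(id56) recv 56: ELECTED

Answer: 24,56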